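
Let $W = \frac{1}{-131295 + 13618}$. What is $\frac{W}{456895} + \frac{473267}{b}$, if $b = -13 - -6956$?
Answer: $\frac{25445689099576362}{373297566528845} \approx 68.165$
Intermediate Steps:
$W = - \frac{1}{117677}$ ($W = \frac{1}{-117677} = - \frac{1}{117677} \approx -8.4978 \cdot 10^{-6}$)
$b = 6943$ ($b = -13 + 6956 = 6943$)
$\frac{W}{456895} + \frac{473267}{b} = - \frac{1}{117677 \cdot 456895} + \frac{473267}{6943} = \left(- \frac{1}{117677}\right) \frac{1}{456895} + 473267 \cdot \frac{1}{6943} = - \frac{1}{53766032915} + \frac{473267}{6943} = \frac{25445689099576362}{373297566528845}$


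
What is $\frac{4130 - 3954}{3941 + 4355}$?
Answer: $\frac{22}{1037} \approx 0.021215$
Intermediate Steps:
$\frac{4130 - 3954}{3941 + 4355} = \frac{176}{8296} = 176 \cdot \frac{1}{8296} = \frac{22}{1037}$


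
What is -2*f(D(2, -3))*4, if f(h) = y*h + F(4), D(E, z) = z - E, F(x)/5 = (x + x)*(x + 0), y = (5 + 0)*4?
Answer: -480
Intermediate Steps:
y = 20 (y = 5*4 = 20)
F(x) = 10*x**2 (F(x) = 5*((x + x)*(x + 0)) = 5*((2*x)*x) = 5*(2*x**2) = 10*x**2)
f(h) = 160 + 20*h (f(h) = 20*h + 10*4**2 = 20*h + 10*16 = 20*h + 160 = 160 + 20*h)
-2*f(D(2, -3))*4 = -2*(160 + 20*(-3 - 1*2))*4 = -2*(160 + 20*(-3 - 2))*4 = -2*(160 + 20*(-5))*4 = -2*(160 - 100)*4 = -2*60*4 = -120*4 = -480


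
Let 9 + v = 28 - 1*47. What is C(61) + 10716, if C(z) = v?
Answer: 10688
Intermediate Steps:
v = -28 (v = -9 + (28 - 1*47) = -9 + (28 - 47) = -9 - 19 = -28)
C(z) = -28
C(61) + 10716 = -28 + 10716 = 10688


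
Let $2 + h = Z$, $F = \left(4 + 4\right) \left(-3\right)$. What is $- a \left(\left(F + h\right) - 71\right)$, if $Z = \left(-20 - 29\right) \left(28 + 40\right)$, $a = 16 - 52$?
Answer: $-123444$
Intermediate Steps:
$a = -36$ ($a = 16 - 52 = -36$)
$F = -24$ ($F = 8 \left(-3\right) = -24$)
$Z = -3332$ ($Z = \left(-49\right) 68 = -3332$)
$h = -3334$ ($h = -2 - 3332 = -3334$)
$- a \left(\left(F + h\right) - 71\right) = - \left(-36\right) \left(\left(-24 - 3334\right) - 71\right) = - \left(-36\right) \left(-3358 - 71\right) = - \left(-36\right) \left(-3429\right) = \left(-1\right) 123444 = -123444$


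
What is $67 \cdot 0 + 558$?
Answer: $558$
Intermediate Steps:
$67 \cdot 0 + 558 = 0 + 558 = 558$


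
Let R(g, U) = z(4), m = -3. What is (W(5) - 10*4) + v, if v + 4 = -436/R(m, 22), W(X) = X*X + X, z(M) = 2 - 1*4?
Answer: 204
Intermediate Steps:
z(M) = -2 (z(M) = 2 - 4 = -2)
R(g, U) = -2
W(X) = X + X**2 (W(X) = X**2 + X = X + X**2)
v = 214 (v = -4 - 436/(-2) = -4 - 436*(-1/2) = -4 + 218 = 214)
(W(5) - 10*4) + v = (5*(1 + 5) - 10*4) + 214 = (5*6 - 40) + 214 = (30 - 40) + 214 = -10 + 214 = 204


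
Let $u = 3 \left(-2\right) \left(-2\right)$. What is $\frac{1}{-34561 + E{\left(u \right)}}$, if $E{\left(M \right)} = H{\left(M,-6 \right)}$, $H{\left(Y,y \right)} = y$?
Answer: $- \frac{1}{34567} \approx -2.8929 \cdot 10^{-5}$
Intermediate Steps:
$u = 12$ ($u = \left(-6\right) \left(-2\right) = 12$)
$E{\left(M \right)} = -6$
$\frac{1}{-34561 + E{\left(u \right)}} = \frac{1}{-34561 - 6} = \frac{1}{-34567} = - \frac{1}{34567}$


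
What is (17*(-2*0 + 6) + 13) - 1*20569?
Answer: -20454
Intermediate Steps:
(17*(-2*0 + 6) + 13) - 1*20569 = (17*(0 + 6) + 13) - 20569 = (17*6 + 13) - 20569 = (102 + 13) - 20569 = 115 - 20569 = -20454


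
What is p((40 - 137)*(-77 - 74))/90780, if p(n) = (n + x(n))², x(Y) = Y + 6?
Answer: 42924500/4539 ≈ 9456.8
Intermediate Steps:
x(Y) = 6 + Y
p(n) = (6 + 2*n)² (p(n) = (n + (6 + n))² = (6 + 2*n)²)
p((40 - 137)*(-77 - 74))/90780 = (4*(3 + (40 - 137)*(-77 - 74))²)/90780 = (4*(3 - 97*(-151))²)*(1/90780) = (4*(3 + 14647)²)*(1/90780) = (4*14650²)*(1/90780) = (4*214622500)*(1/90780) = 858490000*(1/90780) = 42924500/4539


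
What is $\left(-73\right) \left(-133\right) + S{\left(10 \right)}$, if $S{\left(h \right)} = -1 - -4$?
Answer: $9712$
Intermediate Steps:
$S{\left(h \right)} = 3$ ($S{\left(h \right)} = -1 + 4 = 3$)
$\left(-73\right) \left(-133\right) + S{\left(10 \right)} = \left(-73\right) \left(-133\right) + 3 = 9709 + 3 = 9712$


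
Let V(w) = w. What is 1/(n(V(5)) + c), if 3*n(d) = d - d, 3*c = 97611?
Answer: 1/32537 ≈ 3.0734e-5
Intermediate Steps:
c = 32537 (c = (⅓)*97611 = 32537)
n(d) = 0 (n(d) = (d - d)/3 = (⅓)*0 = 0)
1/(n(V(5)) + c) = 1/(0 + 32537) = 1/32537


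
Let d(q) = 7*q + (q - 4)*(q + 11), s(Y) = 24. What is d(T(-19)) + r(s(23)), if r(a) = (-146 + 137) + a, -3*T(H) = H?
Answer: 898/9 ≈ 99.778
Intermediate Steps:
T(H) = -H/3
r(a) = -9 + a
d(q) = 7*q + (-4 + q)*(11 + q)
d(T(-19)) + r(s(23)) = (-44 + (-⅓*(-19))² + 14*(-⅓*(-19))) + (-9 + 24) = (-44 + (19/3)² + 14*(19/3)) + 15 = (-44 + 361/9 + 266/3) + 15 = 763/9 + 15 = 898/9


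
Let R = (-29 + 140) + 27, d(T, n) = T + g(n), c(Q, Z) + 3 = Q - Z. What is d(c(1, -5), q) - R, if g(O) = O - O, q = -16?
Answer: -135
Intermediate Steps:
g(O) = 0
c(Q, Z) = -3 + Q - Z (c(Q, Z) = -3 + (Q - Z) = -3 + Q - Z)
d(T, n) = T (d(T, n) = T + 0 = T)
R = 138 (R = 111 + 27 = 138)
d(c(1, -5), q) - R = (-3 + 1 - 1*(-5)) - 1*138 = (-3 + 1 + 5) - 138 = 3 - 138 = -135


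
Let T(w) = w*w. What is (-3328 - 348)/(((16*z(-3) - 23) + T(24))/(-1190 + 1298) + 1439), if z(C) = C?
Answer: -397008/155917 ≈ -2.5463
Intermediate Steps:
T(w) = w²
(-3328 - 348)/(((16*z(-3) - 23) + T(24))/(-1190 + 1298) + 1439) = (-3328 - 348)/(((16*(-3) - 23) + 24²)/(-1190 + 1298) + 1439) = -3676/(((-48 - 23) + 576)/108 + 1439) = -3676/((-71 + 576)*(1/108) + 1439) = -3676/(505*(1/108) + 1439) = -3676/(505/108 + 1439) = -3676/155917/108 = -3676*108/155917 = -397008/155917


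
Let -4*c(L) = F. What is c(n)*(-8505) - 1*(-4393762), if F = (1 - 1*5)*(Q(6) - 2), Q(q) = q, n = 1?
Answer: 4359742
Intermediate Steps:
F = -16 (F = (1 - 1*5)*(6 - 2) = (1 - 5)*4 = -4*4 = -16)
c(L) = 4 (c(L) = -1/4*(-16) = 4)
c(n)*(-8505) - 1*(-4393762) = 4*(-8505) - 1*(-4393762) = -34020 + 4393762 = 4359742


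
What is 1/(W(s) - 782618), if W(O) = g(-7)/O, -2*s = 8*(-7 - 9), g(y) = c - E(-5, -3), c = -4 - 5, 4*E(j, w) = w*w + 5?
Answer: -128/100175129 ≈ -1.2778e-6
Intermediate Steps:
E(j, w) = 5/4 + w²/4 (E(j, w) = (w*w + 5)/4 = (w² + 5)/4 = (5 + w²)/4 = 5/4 + w²/4)
c = -9
g(y) = -25/2 (g(y) = -9 - (5/4 + (¼)*(-3)²) = -9 - (5/4 + (¼)*9) = -9 - (5/4 + 9/4) = -9 - 1*7/2 = -9 - 7/2 = -25/2)
s = 64 (s = -4*(-7 - 9) = -4*(-16) = -½*(-128) = 64)
W(O) = -25/(2*O)
1/(W(s) - 782618) = 1/(-25/2/64 - 782618) = 1/(-25/2*1/64 - 782618) = 1/(-25/128 - 782618) = 1/(-100175129/128) = -128/100175129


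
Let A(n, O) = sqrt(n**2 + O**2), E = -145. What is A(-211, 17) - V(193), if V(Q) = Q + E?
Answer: -48 + sqrt(44810) ≈ 163.68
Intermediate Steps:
V(Q) = -145 + Q (V(Q) = Q - 145 = -145 + Q)
A(n, O) = sqrt(O**2 + n**2)
A(-211, 17) - V(193) = sqrt(17**2 + (-211)**2) - (-145 + 193) = sqrt(289 + 44521) - 1*48 = sqrt(44810) - 48 = -48 + sqrt(44810)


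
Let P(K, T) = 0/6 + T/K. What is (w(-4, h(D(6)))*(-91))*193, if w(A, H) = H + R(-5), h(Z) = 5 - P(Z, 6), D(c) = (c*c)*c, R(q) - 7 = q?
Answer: -4408313/36 ≈ -1.2245e+5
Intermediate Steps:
P(K, T) = T/K (P(K, T) = 0*(⅙) + T/K = 0 + T/K = T/K)
R(q) = 7 + q
D(c) = c³ (D(c) = c²*c = c³)
h(Z) = 5 - 6/Z
w(A, H) = 2 + H (w(A, H) = H + (7 - 5) = H + 2 = 2 + H)
(w(-4, h(D(6)))*(-91))*193 = ((2 + (5 - 6/(6³)))*(-91))*193 = ((2 + (5 - 6/216))*(-91))*193 = ((2 + (5 - 6*1/216))*(-91))*193 = ((2 + (5 - 1/36))*(-91))*193 = ((2 + 179/36)*(-91))*193 = ((251/36)*(-91))*193 = -22841/36*193 = -4408313/36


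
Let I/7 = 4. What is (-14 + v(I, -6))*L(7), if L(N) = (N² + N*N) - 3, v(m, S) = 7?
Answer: -665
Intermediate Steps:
I = 28 (I = 7*4 = 28)
L(N) = -3 + 2*N² (L(N) = (N² + N²) - 3 = 2*N² - 3 = -3 + 2*N²)
(-14 + v(I, -6))*L(7) = (-14 + 7)*(-3 + 2*7²) = -7*(-3 + 2*49) = -7*(-3 + 98) = -7*95 = -665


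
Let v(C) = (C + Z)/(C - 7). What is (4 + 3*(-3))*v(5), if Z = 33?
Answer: 95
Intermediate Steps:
v(C) = (33 + C)/(-7 + C) (v(C) = (C + 33)/(C - 7) = (33 + C)/(-7 + C))
(4 + 3*(-3))*v(5) = (4 + 3*(-3))*((33 + 5)/(-7 + 5)) = (4 - 9)*(38/(-2)) = -(-5)*38/2 = -5*(-19) = 95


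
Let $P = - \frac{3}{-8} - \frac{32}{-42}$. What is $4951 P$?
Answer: $\frac{945641}{168} \approx 5628.8$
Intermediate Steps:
$P = \frac{191}{168}$ ($P = \left(-3\right) \left(- \frac{1}{8}\right) - - \frac{16}{21} = \frac{3}{8} + \frac{16}{21} = \frac{191}{168} \approx 1.1369$)
$4951 P = 4951 \cdot \frac{191}{168} = \frac{945641}{168}$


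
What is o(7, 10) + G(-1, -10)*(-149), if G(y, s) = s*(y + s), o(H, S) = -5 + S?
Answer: -16385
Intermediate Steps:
G(y, s) = s*(s + y)
o(7, 10) + G(-1, -10)*(-149) = (-5 + 10) - 10*(-10 - 1)*(-149) = 5 - 10*(-11)*(-149) = 5 + 110*(-149) = 5 - 16390 = -16385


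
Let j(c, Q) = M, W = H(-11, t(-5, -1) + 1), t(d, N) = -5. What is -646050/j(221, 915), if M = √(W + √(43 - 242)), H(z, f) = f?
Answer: -646050/√(-4 + I*√199) ≈ -1.0173e+5 + 1.3459e+5*I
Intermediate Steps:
W = -4 (W = -5 + 1 = -4)
M = √(-4 + I*√199) (M = √(-4 + √(43 - 242)) = √(-4 + √(-199)) = √(-4 + I*√199) ≈ 2.309 + 3.0547*I)
j(c, Q) = √(-4 + I*√199)
-646050/j(221, 915) = -646050/√(-4 + I*√199)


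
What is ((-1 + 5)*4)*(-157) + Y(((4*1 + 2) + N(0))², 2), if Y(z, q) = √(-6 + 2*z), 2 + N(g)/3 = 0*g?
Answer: -2512 + I*√6 ≈ -2512.0 + 2.4495*I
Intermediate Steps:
N(g) = -6 (N(g) = -6 + 3*(0*g) = -6 + 3*0 = -6 + 0 = -6)
((-1 + 5)*4)*(-157) + Y(((4*1 + 2) + N(0))², 2) = ((-1 + 5)*4)*(-157) + √(-6 + 2*((4*1 + 2) - 6)²) = (4*4)*(-157) + √(-6 + 2*((4 + 2) - 6)²) = 16*(-157) + √(-6 + 2*(6 - 6)²) = -2512 + √(-6 + 2*0²) = -2512 + √(-6 + 2*0) = -2512 + √(-6 + 0) = -2512 + √(-6) = -2512 + I*√6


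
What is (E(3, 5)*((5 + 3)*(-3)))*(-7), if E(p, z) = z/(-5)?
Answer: -168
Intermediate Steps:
E(p, z) = -z/5 (E(p, z) = z*(-1/5) = -z/5)
(E(3, 5)*((5 + 3)*(-3)))*(-7) = ((-1/5*5)*((5 + 3)*(-3)))*(-7) = -8*(-3)*(-7) = -1*(-24)*(-7) = 24*(-7) = -168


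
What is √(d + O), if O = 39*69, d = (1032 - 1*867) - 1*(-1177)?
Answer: √4033 ≈ 63.506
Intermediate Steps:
d = 1342 (d = (1032 - 867) + 1177 = 165 + 1177 = 1342)
O = 2691
√(d + O) = √(1342 + 2691) = √4033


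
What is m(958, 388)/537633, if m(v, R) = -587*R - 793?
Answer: -76183/179211 ≈ -0.42510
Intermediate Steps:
m(v, R) = -793 - 587*R
m(958, 388)/537633 = (-793 - 587*388)/537633 = (-793 - 227756)*(1/537633) = -228549*1/537633 = -76183/179211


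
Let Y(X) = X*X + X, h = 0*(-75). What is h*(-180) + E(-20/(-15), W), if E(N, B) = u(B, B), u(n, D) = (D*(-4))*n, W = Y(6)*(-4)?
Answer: -112896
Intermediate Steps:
h = 0
Y(X) = X + X² (Y(X) = X² + X = X + X²)
W = -168 (W = (6*(1 + 6))*(-4) = (6*7)*(-4) = 42*(-4) = -168)
u(n, D) = -4*D*n (u(n, D) = (-4*D)*n = -4*D*n)
E(N, B) = -4*B² (E(N, B) = -4*B*B = -4*B²)
h*(-180) + E(-20/(-15), W) = 0*(-180) - 4*(-168)² = 0 - 4*28224 = 0 - 112896 = -112896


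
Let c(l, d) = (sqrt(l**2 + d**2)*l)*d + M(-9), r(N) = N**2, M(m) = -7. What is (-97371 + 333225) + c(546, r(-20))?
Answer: 235847 + 436800*sqrt(114529) ≈ 1.4806e+8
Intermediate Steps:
c(l, d) = -7 + d*l*sqrt(d**2 + l**2) (c(l, d) = (sqrt(l**2 + d**2)*l)*d - 7 = (sqrt(d**2 + l**2)*l)*d - 7 = (l*sqrt(d**2 + l**2))*d - 7 = d*l*sqrt(d**2 + l**2) - 7 = -7 + d*l*sqrt(d**2 + l**2))
(-97371 + 333225) + c(546, r(-20)) = (-97371 + 333225) + (-7 + (-20)**2*546*sqrt(((-20)**2)**2 + 546**2)) = 235854 + (-7 + 400*546*sqrt(400**2 + 298116)) = 235854 + (-7 + 400*546*sqrt(160000 + 298116)) = 235854 + (-7 + 400*546*sqrt(458116)) = 235854 + (-7 + 400*546*(2*sqrt(114529))) = 235854 + (-7 + 436800*sqrt(114529)) = 235847 + 436800*sqrt(114529)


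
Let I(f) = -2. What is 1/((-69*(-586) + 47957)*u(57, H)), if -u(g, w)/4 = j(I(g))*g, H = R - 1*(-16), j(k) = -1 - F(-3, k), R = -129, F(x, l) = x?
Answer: -1/40306296 ≈ -2.4810e-8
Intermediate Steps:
j(k) = 2 (j(k) = -1 - 1*(-3) = -1 + 3 = 2)
H = -113 (H = -129 - 1*(-16) = -129 + 16 = -113)
u(g, w) = -8*g
1/((-69*(-586) + 47957)*u(57, H)) = 1/((-69*(-586) + 47957)*((-8*57))) = 1/((40434 + 47957)*(-456)) = -1/456/88391 = (1/88391)*(-1/456) = -1/40306296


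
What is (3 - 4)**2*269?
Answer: 269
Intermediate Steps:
(3 - 4)**2*269 = (-1)**2*269 = 1*269 = 269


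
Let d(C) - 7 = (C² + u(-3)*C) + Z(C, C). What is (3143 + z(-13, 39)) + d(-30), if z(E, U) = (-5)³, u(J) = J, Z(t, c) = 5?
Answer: 4020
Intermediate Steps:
z(E, U) = -125
d(C) = 12 + C² - 3*C (d(C) = 7 + ((C² - 3*C) + 5) = 7 + (5 + C² - 3*C) = 12 + C² - 3*C)
(3143 + z(-13, 39)) + d(-30) = (3143 - 125) + (12 + (-30)² - 3*(-30)) = 3018 + (12 + 900 + 90) = 3018 + 1002 = 4020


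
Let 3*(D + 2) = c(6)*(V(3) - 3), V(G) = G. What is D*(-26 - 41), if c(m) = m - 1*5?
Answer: 134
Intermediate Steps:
c(m) = -5 + m (c(m) = m - 5 = -5 + m)
D = -2 (D = -2 + ((-5 + 6)*(3 - 3))/3 = -2 + (1*0)/3 = -2 + (⅓)*0 = -2 + 0 = -2)
D*(-26 - 41) = -2*(-26 - 41) = -2*(-67) = 134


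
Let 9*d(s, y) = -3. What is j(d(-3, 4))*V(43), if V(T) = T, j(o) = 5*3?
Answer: 645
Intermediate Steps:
d(s, y) = -⅓ (d(s, y) = (⅑)*(-3) = -⅓)
j(o) = 15
j(d(-3, 4))*V(43) = 15*43 = 645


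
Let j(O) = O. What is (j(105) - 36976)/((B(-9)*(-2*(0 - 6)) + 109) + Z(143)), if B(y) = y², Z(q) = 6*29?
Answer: -36871/1255 ≈ -29.379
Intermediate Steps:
Z(q) = 174
(j(105) - 36976)/((B(-9)*(-2*(0 - 6)) + 109) + Z(143)) = (105 - 36976)/(((-9)²*(-2*(0 - 6)) + 109) + 174) = -36871/((81*(-2*(-6)) + 109) + 174) = -36871/((81*12 + 109) + 174) = -36871/((972 + 109) + 174) = -36871/(1081 + 174) = -36871/1255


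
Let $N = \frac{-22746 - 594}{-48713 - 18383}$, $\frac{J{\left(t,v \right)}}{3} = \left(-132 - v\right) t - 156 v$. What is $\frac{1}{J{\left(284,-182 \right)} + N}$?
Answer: $\frac{16774}{2143320459} \approx 7.8262 \cdot 10^{-6}$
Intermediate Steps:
$J{\left(t,v \right)} = - 468 v + 3 t \left(-132 - v\right)$ ($J{\left(t,v \right)} = 3 \left(\left(-132 - v\right) t - 156 v\right) = 3 \left(t \left(-132 - v\right) - 156 v\right) = 3 \left(- 156 v + t \left(-132 - v\right)\right) = - 468 v + 3 t \left(-132 - v\right)$)
$N = \frac{5835}{16774}$ ($N = - \frac{23340}{-67096} = \left(-23340\right) \left(- \frac{1}{67096}\right) = \frac{5835}{16774} \approx 0.34786$)
$\frac{1}{J{\left(284,-182 \right)} + N} = \frac{1}{\left(\left(-468\right) \left(-182\right) - 112464 - 852 \left(-182\right)\right) + \frac{5835}{16774}} = \frac{1}{\left(85176 - 112464 + 155064\right) + \frac{5835}{16774}} = \frac{1}{127776 + \frac{5835}{16774}} = \frac{1}{\frac{2143320459}{16774}} = \frac{16774}{2143320459}$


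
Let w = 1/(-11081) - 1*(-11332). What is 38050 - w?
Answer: 296062159/11081 ≈ 26718.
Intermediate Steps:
w = 125569891/11081 (w = -1/11081 + 11332 = 125569891/11081 ≈ 11332.)
38050 - w = 38050 - 1*125569891/11081 = 38050 - 125569891/11081 = 296062159/11081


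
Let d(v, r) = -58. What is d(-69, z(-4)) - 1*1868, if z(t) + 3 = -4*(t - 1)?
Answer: -1926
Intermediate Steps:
z(t) = 1 - 4*t (z(t) = -3 - 4*(t - 1) = -3 - 4*(-1 + t) = -3 + (4 - 4*t) = 1 - 4*t)
d(-69, z(-4)) - 1*1868 = -58 - 1*1868 = -58 - 1868 = -1926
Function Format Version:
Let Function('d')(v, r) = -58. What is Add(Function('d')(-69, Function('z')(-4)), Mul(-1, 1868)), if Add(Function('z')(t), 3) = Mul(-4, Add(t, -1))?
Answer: -1926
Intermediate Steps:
Function('z')(t) = Add(1, Mul(-4, t)) (Function('z')(t) = Add(-3, Mul(-4, Add(t, -1))) = Add(-3, Mul(-4, Add(-1, t))) = Add(-3, Add(4, Mul(-4, t))) = Add(1, Mul(-4, t)))
Add(Function('d')(-69, Function('z')(-4)), Mul(-1, 1868)) = Add(-58, Mul(-1, 1868)) = Add(-58, -1868) = -1926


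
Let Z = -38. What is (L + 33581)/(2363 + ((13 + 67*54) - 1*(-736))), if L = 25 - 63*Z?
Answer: 3600/673 ≈ 5.3492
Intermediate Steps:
L = 2419 (L = 25 - 63*(-38) = 25 + 2394 = 2419)
(L + 33581)/(2363 + ((13 + 67*54) - 1*(-736))) = (2419 + 33581)/(2363 + ((13 + 67*54) - 1*(-736))) = 36000/(2363 + ((13 + 3618) + 736)) = 36000/(2363 + (3631 + 736)) = 36000/(2363 + 4367) = 36000/6730 = 36000*(1/6730) = 3600/673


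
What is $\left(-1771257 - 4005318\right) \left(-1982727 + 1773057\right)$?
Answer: $1211174480250$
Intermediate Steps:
$\left(-1771257 - 4005318\right) \left(-1982727 + 1773057\right) = \left(-5776575\right) \left(-209670\right) = 1211174480250$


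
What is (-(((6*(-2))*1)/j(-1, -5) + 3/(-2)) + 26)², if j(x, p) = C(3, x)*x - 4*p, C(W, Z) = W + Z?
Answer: 28561/36 ≈ 793.36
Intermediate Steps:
j(x, p) = -4*p + x*(3 + x) (j(x, p) = (3 + x)*x - 4*p = x*(3 + x) - 4*p = -4*p + x*(3 + x))
(-(((6*(-2))*1)/j(-1, -5) + 3/(-2)) + 26)² = (-(((6*(-2))*1)/(-4*(-5) - (3 - 1)) + 3/(-2)) + 26)² = (-((-12*1)/(20 - 1*2) + 3*(-½)) + 26)² = (-(-12/(20 - 2) - 3/2) + 26)² = (-(-12/18 - 3/2) + 26)² = (-(-12*1/18 - 3/2) + 26)² = (-(-⅔ - 3/2) + 26)² = (-1*(-13/6) + 26)² = (13/6 + 26)² = (169/6)² = 28561/36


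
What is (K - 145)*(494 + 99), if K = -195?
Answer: -201620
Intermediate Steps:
(K - 145)*(494 + 99) = (-195 - 145)*(494 + 99) = -340*593 = -201620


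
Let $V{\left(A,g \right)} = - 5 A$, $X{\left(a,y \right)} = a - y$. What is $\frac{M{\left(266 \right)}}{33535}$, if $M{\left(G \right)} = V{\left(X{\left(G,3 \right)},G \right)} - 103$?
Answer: $- \frac{1418}{33535} \approx -0.042284$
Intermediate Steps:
$M{\left(G \right)} = -88 - 5 G$ ($M{\left(G \right)} = - 5 \left(G - 3\right) - 103 = - 5 \left(-3 + G\right) - 103 = \left(15 - 5 G\right) - 103 = -88 - 5 G$)
$\frac{M{\left(266 \right)}}{33535} = \frac{-88 - 1330}{33535} = \left(-88 - 1330\right) \frac{1}{33535} = \left(-1418\right) \frac{1}{33535} = - \frac{1418}{33535}$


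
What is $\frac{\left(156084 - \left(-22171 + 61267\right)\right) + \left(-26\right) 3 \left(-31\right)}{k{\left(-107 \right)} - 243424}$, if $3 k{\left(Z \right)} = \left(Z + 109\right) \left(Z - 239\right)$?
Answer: $- \frac{179109}{365482} \approx -0.49006$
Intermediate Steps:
$k{\left(Z \right)} = \frac{\left(-239 + Z\right) \left(109 + Z\right)}{3}$ ($k{\left(Z \right)} = \frac{\left(Z + 109\right) \left(Z - 239\right)}{3} = \frac{\left(109 + Z\right) \left(-239 + Z\right)}{3} = \frac{\left(-239 + Z\right) \left(109 + Z\right)}{3}$)
$\frac{\left(156084 - \left(-22171 + 61267\right)\right) + \left(-26\right) 3 \left(-31\right)}{k{\left(-107 \right)} - 243424} = \frac{\left(156084 - \left(-22171 + 61267\right)\right) + \left(-26\right) 3 \left(-31\right)}{\left(- \frac{26051}{3} - - \frac{13910}{3} + \frac{\left(-107\right)^{2}}{3}\right) - 243424} = \frac{\left(156084 - 39096\right) - -2418}{\left(- \frac{26051}{3} + \frac{13910}{3} + \frac{1}{3} \cdot 11449\right) - 243424} = \frac{\left(156084 - 39096\right) + 2418}{\left(- \frac{26051}{3} + \frac{13910}{3} + \frac{11449}{3}\right) - 243424} = \frac{116988 + 2418}{- \frac{692}{3} - 243424} = \frac{119406}{- \frac{730964}{3}} = 119406 \left(- \frac{3}{730964}\right) = - \frac{179109}{365482}$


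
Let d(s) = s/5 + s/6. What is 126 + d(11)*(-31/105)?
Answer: 393149/3150 ≈ 124.81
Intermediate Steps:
d(s) = 11*s/30 (d(s) = s*(1/5) + s*(1/6) = s/5 + s/6 = 11*s/30)
126 + d(11)*(-31/105) = 126 + ((11/30)*11)*(-31/105) = 126 + 121*(-31*1/105)/30 = 126 + (121/30)*(-31/105) = 126 - 3751/3150 = 393149/3150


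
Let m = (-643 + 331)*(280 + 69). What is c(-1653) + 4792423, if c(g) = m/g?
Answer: 2640661369/551 ≈ 4.7925e+6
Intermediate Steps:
m = -108888 (m = -312*349 = -108888)
c(g) = -108888/g
c(-1653) + 4792423 = -108888/(-1653) + 4792423 = -108888*(-1/1653) + 4792423 = 36296/551 + 4792423 = 2640661369/551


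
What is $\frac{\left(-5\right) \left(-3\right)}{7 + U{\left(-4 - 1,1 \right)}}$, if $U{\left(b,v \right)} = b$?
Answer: $\frac{15}{2} \approx 7.5$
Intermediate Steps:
$\frac{\left(-5\right) \left(-3\right)}{7 + U{\left(-4 - 1,1 \right)}} = \frac{\left(-5\right) \left(-3\right)}{7 - 5} = \frac{1}{7 - 5} \cdot 15 = \frac{1}{2} \cdot 15 = \frac{15}{2}$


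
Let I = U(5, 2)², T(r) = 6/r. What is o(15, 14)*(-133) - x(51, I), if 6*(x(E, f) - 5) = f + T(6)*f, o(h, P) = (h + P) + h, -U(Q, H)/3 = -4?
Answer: -5905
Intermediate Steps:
U(Q, H) = 12 (U(Q, H) = -3*(-4) = 12)
I = 144 (I = 12² = 144)
o(h, P) = P + 2*h (o(h, P) = (P + h) + h = P + 2*h)
x(E, f) = 5 + f/3 (x(E, f) = 5 + (f + (6/6)*f)/6 = 5 + (f + (6*(⅙))*f)/6 = 5 + (f + 1*f)/6 = 5 + (f + f)/6 = 5 + (2*f)/6 = 5 + f/3)
o(15, 14)*(-133) - x(51, I) = (14 + 2*15)*(-133) - (5 + (⅓)*144) = (14 + 30)*(-133) - (5 + 48) = 44*(-133) - 1*53 = -5852 - 53 = -5905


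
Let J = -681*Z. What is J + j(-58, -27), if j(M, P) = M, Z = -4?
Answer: 2666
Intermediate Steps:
J = 2724 (J = -681*(-4) = 2724)
J + j(-58, -27) = 2724 - 58 = 2666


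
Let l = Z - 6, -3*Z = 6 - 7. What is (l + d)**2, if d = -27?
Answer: 9604/9 ≈ 1067.1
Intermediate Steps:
Z = 1/3 (Z = -(6 - 7)/3 = -1/3*(-1) = 1/3 ≈ 0.33333)
l = -17/3 (l = 1/3 - 6 = -17/3 ≈ -5.6667)
(l + d)**2 = (-17/3 - 27)**2 = (-98/3)**2 = 9604/9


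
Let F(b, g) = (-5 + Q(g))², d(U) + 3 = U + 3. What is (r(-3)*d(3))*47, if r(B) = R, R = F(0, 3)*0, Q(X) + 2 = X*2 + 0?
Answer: 0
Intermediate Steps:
Q(X) = -2 + 2*X (Q(X) = -2 + (X*2 + 0) = -2 + (2*X + 0) = -2 + 2*X)
d(U) = U (d(U) = -3 + (U + 3) = -3 + (3 + U) = U)
F(b, g) = (-7 + 2*g)² (F(b, g) = (-5 + (-2 + 2*g))² = (-7 + 2*g)²)
R = 0 (R = (-7 + 2*3)²*0 = (-7 + 6)²*0 = (-1)²*0 = 1*0 = 0)
r(B) = 0
(r(-3)*d(3))*47 = (0*3)*47 = 0*47 = 0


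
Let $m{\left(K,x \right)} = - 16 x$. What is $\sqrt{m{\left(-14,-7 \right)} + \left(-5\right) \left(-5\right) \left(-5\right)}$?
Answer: $i \sqrt{13} \approx 3.6056 i$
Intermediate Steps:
$\sqrt{m{\left(-14,-7 \right)} + \left(-5\right) \left(-5\right) \left(-5\right)} = \sqrt{\left(-16\right) \left(-7\right) + \left(-5\right) \left(-5\right) \left(-5\right)} = \sqrt{112 + 25 \left(-5\right)} = \sqrt{112 - 125} = \sqrt{-13} = i \sqrt{13}$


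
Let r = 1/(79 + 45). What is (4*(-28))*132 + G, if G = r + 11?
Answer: -1831851/124 ≈ -14773.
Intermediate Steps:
r = 1/124 ≈ 0.0080645
G = 1365/124 (G = 1/124 + 11 = 1365/124 ≈ 11.008)
(4*(-28))*132 + G = (4*(-28))*132 + 1365/124 = -112*132 + 1365/124 = -14784 + 1365/124 = -1831851/124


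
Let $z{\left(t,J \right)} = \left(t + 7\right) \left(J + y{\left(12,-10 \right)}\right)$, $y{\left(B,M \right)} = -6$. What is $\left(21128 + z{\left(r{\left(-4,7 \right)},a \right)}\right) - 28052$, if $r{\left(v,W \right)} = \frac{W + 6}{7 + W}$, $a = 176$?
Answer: $- \frac{39033}{7} \approx -5576.1$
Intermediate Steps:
$r{\left(v,W \right)} = \frac{6 + W}{7 + W}$
$z{\left(t,J \right)} = \left(-6 + J\right) \left(7 + t\right)$ ($z{\left(t,J \right)} = \left(t + 7\right) \left(J - 6\right) = \left(7 + t\right) \left(-6 + J\right) = \left(-6 + J\right) \left(7 + t\right)$)
$\left(21128 + z{\left(r{\left(-4,7 \right)},a \right)}\right) - 28052 = \left(21128 + \left(-42 - 6 \frac{6 + 7}{7 + 7} + 7 \cdot 176 + 176 \frac{6 + 7}{7 + 7}\right)\right) - 28052 = \left(21128 + \left(-42 - 6 \cdot \frac{1}{14} \cdot 13 + 1232 + 176 \cdot \frac{1}{14} \cdot 13\right)\right) - 28052 = \left(21128 + \left(-42 - \frac{39}{7} + 1232 + 176 \cdot \frac{13}{14}\right)\right) - 28052 = \left(21128 + \left(-42 - \frac{39}{7} + 1232 + \frac{1144}{7}\right)\right) - 28052 = \left(21128 + \frac{9435}{7}\right) - 28052 = \frac{157331}{7} - 28052 = - \frac{39033}{7}$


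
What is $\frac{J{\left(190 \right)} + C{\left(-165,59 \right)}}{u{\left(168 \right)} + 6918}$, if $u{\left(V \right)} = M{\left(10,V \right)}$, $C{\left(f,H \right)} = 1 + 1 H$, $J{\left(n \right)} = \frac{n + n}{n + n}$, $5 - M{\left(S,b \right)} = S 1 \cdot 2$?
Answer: $\frac{61}{6903} \approx 0.0088367$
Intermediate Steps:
$M{\left(S,b \right)} = 5 - 2 S$ ($M{\left(S,b \right)} = 5 - S 1 \cdot 2 = 5 - S 2 = 5 - 2 S$)
$J{\left(n \right)} = 1$ ($J{\left(n \right)} = \frac{2 n}{2 n} = 2 n \frac{1}{2 n} = 1$)
$C{\left(f,H \right)} = 1 + H$
$u{\left(V \right)} = -15$ ($u{\left(V \right)} = 5 - 20 = -15$)
$\frac{J{\left(190 \right)} + C{\left(-165,59 \right)}}{u{\left(168 \right)} + 6918} = \frac{1 + \left(1 + 59\right)}{-15 + 6918} = \frac{1 + 60}{6903} = 61 \cdot \frac{1}{6903} = \frac{61}{6903}$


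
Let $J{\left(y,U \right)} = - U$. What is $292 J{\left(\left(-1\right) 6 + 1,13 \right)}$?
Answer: $-3796$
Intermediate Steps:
$292 J{\left(\left(-1\right) 6 + 1,13 \right)} = 292 \left(\left(-1\right) 13\right) = 292 \left(-13\right) = -3796$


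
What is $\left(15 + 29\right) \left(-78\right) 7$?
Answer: $-24024$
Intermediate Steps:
$\left(15 + 29\right) \left(-78\right) 7 = 44 \left(-78\right) 7 = \left(-3432\right) 7 = -24024$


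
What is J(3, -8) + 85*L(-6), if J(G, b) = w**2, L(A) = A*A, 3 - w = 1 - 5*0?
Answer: 3064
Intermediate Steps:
w = 2 (w = 3 - (1 - 5*0) = 3 - (1 + 0) = 3 - 1*1 = 3 - 1 = 2)
L(A) = A**2
J(G, b) = 4 (J(G, b) = 2**2 = 4)
J(3, -8) + 85*L(-6) = 4 + 85*(-6)**2 = 4 + 85*36 = 4 + 3060 = 3064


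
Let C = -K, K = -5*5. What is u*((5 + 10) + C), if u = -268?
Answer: -10720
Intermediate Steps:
K = -25
C = 25 (C = -1*(-25) = 25)
u*((5 + 10) + C) = -268*((5 + 10) + 25) = -268*(15 + 25) = -268*40 = -10720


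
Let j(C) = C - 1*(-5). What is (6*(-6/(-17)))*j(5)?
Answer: 360/17 ≈ 21.176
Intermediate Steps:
j(C) = 5 + C (j(C) = C + 5 = 5 + C)
(6*(-6/(-17)))*j(5) = (6*(-6/(-17)))*(5 + 5) = (6*(-6*(-1/17)))*10 = (6*(6/17))*10 = (36/17)*10 = 360/17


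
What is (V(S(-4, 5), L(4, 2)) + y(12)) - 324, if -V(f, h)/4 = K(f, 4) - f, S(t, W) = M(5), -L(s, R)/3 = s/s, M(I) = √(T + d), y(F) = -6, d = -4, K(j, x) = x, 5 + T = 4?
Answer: -346 + 4*I*√5 ≈ -346.0 + 8.9443*I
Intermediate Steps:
T = -1 (T = -5 + 4 = -1)
M(I) = I*√5 (M(I) = √(-1 - 4) = √(-5) = I*√5)
L(s, R) = -3 (L(s, R) = -3*s/s = -3*1 = -3)
S(t, W) = I*√5
V(f, h) = -16 + 4*f (V(f, h) = -4*(4 - f) = -16 + 4*f)
(V(S(-4, 5), L(4, 2)) + y(12)) - 324 = ((-16 + 4*(I*√5)) - 6) - 324 = ((-16 + 4*I*√5) - 6) - 324 = (-22 + 4*I*√5) - 324 = -346 + 4*I*√5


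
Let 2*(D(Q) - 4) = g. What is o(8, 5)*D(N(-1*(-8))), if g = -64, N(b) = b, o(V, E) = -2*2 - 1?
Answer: 140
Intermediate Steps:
o(V, E) = -5 (o(V, E) = -4 - 1 = -5)
D(Q) = -28 (D(Q) = 4 + (½)*(-64) = 4 - 32 = -28)
o(8, 5)*D(N(-1*(-8))) = -5*(-28) = 140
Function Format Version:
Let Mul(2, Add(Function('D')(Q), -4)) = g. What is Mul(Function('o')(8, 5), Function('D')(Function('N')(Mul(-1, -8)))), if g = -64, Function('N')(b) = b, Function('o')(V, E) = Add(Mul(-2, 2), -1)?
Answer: 140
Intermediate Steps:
Function('o')(V, E) = -5 (Function('o')(V, E) = Add(-4, -1) = -5)
Function('D')(Q) = -28 (Function('D')(Q) = Add(4, Mul(Rational(1, 2), -64)) = Add(4, -32) = -28)
Mul(Function('o')(8, 5), Function('D')(Function('N')(Mul(-1, -8)))) = Mul(-5, -28) = 140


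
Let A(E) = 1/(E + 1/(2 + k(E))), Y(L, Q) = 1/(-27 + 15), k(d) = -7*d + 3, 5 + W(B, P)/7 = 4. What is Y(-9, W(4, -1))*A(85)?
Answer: -295/300894 ≈ -0.00098041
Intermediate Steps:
W(B, P) = -7 (W(B, P) = -35 + 7*4 = -35 + 28 = -7)
k(d) = 3 - 7*d
Y(L, Q) = -1/12 (Y(L, Q) = 1/(-12) = -1/12)
A(E) = 1/(E + 1/(5 - 7*E)) (A(E) = 1/(E + 1/(2 + (3 - 7*E))) = 1/(E + 1/(5 - 7*E)))
Y(-9, W(4, -1))*A(85) = -(-5 + 7*85)/(12*(-1 - 5*85 + 7*85²)) = -(-5 + 595)/(12*(-1 - 425 + 7*7225)) = -590/(12*(-1 - 425 + 50575)) = -590/(12*50149) = -590/601788 = -1/12*590/50149 = -295/300894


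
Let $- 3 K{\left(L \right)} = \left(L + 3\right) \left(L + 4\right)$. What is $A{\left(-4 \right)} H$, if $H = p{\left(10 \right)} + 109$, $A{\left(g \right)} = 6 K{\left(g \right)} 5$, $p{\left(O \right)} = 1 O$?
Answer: $0$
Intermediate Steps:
$p{\left(O \right)} = O$
$K{\left(L \right)} = - \frac{\left(3 + L\right) \left(4 + L\right)}{3}$ ($K{\left(L \right)} = - \frac{\left(L + 3\right) \left(L + 4\right)}{3} = - \frac{\left(3 + L\right) \left(4 + L\right)}{3}$)
$A{\left(g \right)} = -120 - 70 g - 10 g^{2}$ ($A{\left(g \right)} = 6 \left(-4 - \frac{7 g}{3} - \frac{g^{2}}{3}\right) 5 = \left(-24 - 14 g - 2 g^{2}\right) 5 = -120 - 70 g - 10 g^{2}$)
$H = 119$ ($H = 10 + 109 = 119$)
$A{\left(-4 \right)} H = \left(-120 - -280 - 10 \left(-4\right)^{2}\right) 119 = \left(-120 + 280 - 160\right) 119 = 0 \cdot 119 = 0$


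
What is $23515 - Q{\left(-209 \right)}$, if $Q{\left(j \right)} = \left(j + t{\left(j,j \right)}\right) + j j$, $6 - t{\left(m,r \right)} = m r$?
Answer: $23718$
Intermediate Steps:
$t{\left(m,r \right)} = 6 - m r$
$Q{\left(j \right)} = 6 + j$ ($Q{\left(j \right)} = \left(j - \left(-6 + j j\right)\right) + j j = \left(j - \left(-6 + j^{2}\right)\right) + j^{2} = \left(6 + j - j^{2}\right) + j^{2} = 6 + j$)
$23515 - Q{\left(-209 \right)} = 23515 - \left(6 - 209\right) = 23515 - -203 = 23515 + 203 = 23718$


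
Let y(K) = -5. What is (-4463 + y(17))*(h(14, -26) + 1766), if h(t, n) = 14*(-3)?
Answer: -7702832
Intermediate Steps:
h(t, n) = -42
(-4463 + y(17))*(h(14, -26) + 1766) = (-4463 - 5)*(-42 + 1766) = -4468*1724 = -7702832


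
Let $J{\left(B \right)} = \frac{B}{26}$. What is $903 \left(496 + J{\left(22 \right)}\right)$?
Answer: $\frac{5832477}{13} \approx 4.4865 \cdot 10^{5}$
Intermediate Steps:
$J{\left(B \right)} = \frac{B}{26}$ ($J{\left(B \right)} = B \frac{1}{26} = \frac{B}{26}$)
$903 \left(496 + J{\left(22 \right)}\right) = 903 \left(496 + \frac{1}{26} \cdot 22\right) = 903 \left(496 + \frac{11}{13}\right) = 903 \cdot \frac{6459}{13} = \frac{5832477}{13}$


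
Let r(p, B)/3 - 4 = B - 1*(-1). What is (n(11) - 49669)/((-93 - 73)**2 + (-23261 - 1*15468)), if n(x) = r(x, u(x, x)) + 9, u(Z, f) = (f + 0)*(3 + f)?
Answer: 49183/11173 ≈ 4.4019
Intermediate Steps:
u(Z, f) = f*(3 + f)
r(p, B) = 15 + 3*B (r(p, B) = 12 + 3*(B - 1*(-1)) = 12 + 3*(B + 1) = 12 + 3*(1 + B) = 12 + (3 + 3*B) = 15 + 3*B)
n(x) = 24 + 3*x*(3 + x) (n(x) = (15 + 3*(x*(3 + x))) + 9 = (15 + 3*x*(3 + x)) + 9 = 24 + 3*x*(3 + x))
(n(11) - 49669)/((-93 - 73)**2 + (-23261 - 1*15468)) = ((24 + 3*11*(3 + 11)) - 49669)/((-93 - 73)**2 + (-23261 - 1*15468)) = ((24 + 3*11*14) - 49669)/((-166)**2 + (-23261 - 15468)) = ((24 + 462) - 49669)/(27556 - 38729) = (486 - 49669)/(-11173) = -49183*(-1/11173) = 49183/11173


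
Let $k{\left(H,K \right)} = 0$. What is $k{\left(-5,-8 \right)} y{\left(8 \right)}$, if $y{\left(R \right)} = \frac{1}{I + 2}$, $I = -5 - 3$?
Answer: $0$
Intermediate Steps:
$I = -8$
$y{\left(R \right)} = - \frac{1}{6}$ ($y{\left(R \right)} = \frac{1}{-8 + 2} = \frac{1}{-6} = - \frac{1}{6}$)
$k{\left(-5,-8 \right)} y{\left(8 \right)} = 0 \left(- \frac{1}{6}\right) = 0$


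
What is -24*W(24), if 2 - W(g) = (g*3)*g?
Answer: 41424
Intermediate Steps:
W(g) = 2 - 3*g² (W(g) = 2 - g*3*g = 2 - 3*g*g = 2 - 3*g²)
-24*W(24) = -24*(2 - 3*24²) = -24*(2 - 3*576) = -24*(2 - 1728) = -24*(-1726) = 41424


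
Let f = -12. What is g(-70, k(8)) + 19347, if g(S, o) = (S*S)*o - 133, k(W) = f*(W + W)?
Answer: -921586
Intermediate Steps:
k(W) = -24*W (k(W) = -12*(W + W) = -24*W)
g(S, o) = -133 + o*S**2 (g(S, o) = S**2*o - 133 = o*S**2 - 133 = -133 + o*S**2)
g(-70, k(8)) + 19347 = (-133 - 24*8*(-70)**2) + 19347 = (-133 - 192*4900) + 19347 = (-133 - 940800) + 19347 = -940933 + 19347 = -921586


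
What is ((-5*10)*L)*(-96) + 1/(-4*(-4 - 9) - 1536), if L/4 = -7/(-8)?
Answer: 24931199/1484 ≈ 16800.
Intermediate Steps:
L = 7/2 (L = 4*(-7/(-8)) = 4*(-7*(-⅛)) = 4*(7/8) = 7/2 ≈ 3.5000)
((-5*10)*L)*(-96) + 1/(-4*(-4 - 9) - 1536) = (-5*10*(7/2))*(-96) + 1/(-4*(-4 - 9) - 1536) = -50*7/2*(-96) + 1/(-4*(-13) - 1536) = -175*(-96) + 1/(52 - 1536) = 16800 + 1/(-1484) = 16800 - 1/1484 = 24931199/1484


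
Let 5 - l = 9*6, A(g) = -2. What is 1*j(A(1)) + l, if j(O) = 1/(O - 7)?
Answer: -442/9 ≈ -49.111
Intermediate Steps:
j(O) = 1/(-7 + O)
l = -49 (l = 5 - 9*6 = 5 - 1*54 = 5 - 54 = -49)
1*j(A(1)) + l = 1/(-7 - 2) - 49 = 1/(-9) - 49 = 1*(-⅑) - 49 = -⅑ - 49 = -442/9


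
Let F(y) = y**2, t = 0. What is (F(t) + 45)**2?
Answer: 2025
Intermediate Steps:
(F(t) + 45)**2 = (0**2 + 45)**2 = (0 + 45)**2 = 45**2 = 2025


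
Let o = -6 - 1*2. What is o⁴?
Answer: 4096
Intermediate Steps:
o = -8 (o = -6 - 2 = -8)
o⁴ = (-8)⁴ = 4096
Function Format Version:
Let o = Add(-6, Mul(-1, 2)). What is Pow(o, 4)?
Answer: 4096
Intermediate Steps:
o = -8 (o = Add(-6, -2) = -8)
Pow(o, 4) = Pow(-8, 4) = 4096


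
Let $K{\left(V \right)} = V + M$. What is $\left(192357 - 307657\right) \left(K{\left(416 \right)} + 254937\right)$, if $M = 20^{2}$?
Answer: $-29488320900$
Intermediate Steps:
$M = 400$
$K{\left(V \right)} = 400 + V$ ($K{\left(V \right)} = V + 400 = 400 + V$)
$\left(192357 - 307657\right) \left(K{\left(416 \right)} + 254937\right) = \left(192357 - 307657\right) \left(\left(400 + 416\right) + 254937\right) = - 115300 \left(816 + 254937\right) = \left(-115300\right) 255753 = -29488320900$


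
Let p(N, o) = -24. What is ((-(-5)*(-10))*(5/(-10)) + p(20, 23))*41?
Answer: 41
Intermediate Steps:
((-(-5)*(-10))*(5/(-10)) + p(20, 23))*41 = ((-(-5)*(-10))*(5/(-10)) - 24)*41 = ((-5*10)*(5*(-⅒)) - 24)*41 = (-50*(-½) - 24)*41 = (25 - 24)*41 = 1*41 = 41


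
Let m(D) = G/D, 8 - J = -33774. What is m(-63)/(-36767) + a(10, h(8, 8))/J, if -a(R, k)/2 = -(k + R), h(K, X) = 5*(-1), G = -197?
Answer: 1179154/5589282573 ≈ 0.00021097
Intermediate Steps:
h(K, X) = -5
J = 33782 (J = 8 - 1*(-33774) = 8 + 33774 = 33782)
a(R, k) = 2*R + 2*k (a(R, k) = -(-2)*(k + R) = -(-2)*(R + k) = -2*(-R - k) = 2*R + 2*k)
m(D) = -197/D
m(-63)/(-36767) + a(10, h(8, 8))/J = -197/(-63)/(-36767) + (2*10 + 2*(-5))/33782 = -197*(-1/63)*(-1/36767) + (20 - 10)*(1/33782) = (197/63)*(-1/36767) + 10*(1/33782) = -197/2316321 + 5/16891 = 1179154/5589282573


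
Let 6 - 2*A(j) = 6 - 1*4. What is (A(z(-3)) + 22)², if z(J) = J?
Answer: 576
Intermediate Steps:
A(j) = 2 (A(j) = 3 - (6 - 1*4)/2 = 3 - (6 - 4)/2 = 3 - ½*2 = 3 - 1 = 2)
(A(z(-3)) + 22)² = (2 + 22)² = 24² = 576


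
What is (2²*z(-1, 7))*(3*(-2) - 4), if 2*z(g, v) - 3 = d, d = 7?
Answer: -200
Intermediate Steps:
z(g, v) = 5 (z(g, v) = 3/2 + (½)*7 = 3/2 + 7/2 = 5)
(2²*z(-1, 7))*(3*(-2) - 4) = (2²*5)*(3*(-2) - 4) = (4*5)*(-6 - 4) = 20*(-10) = -200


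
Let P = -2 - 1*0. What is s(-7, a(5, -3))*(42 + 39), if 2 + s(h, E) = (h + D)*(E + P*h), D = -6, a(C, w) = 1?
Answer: -15957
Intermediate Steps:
P = -2 (P = -2 + 0 = -2)
s(h, E) = -2 + (-6 + h)*(E - 2*h) (s(h, E) = -2 + (h - 6)*(E - 2*h) = -2 + (-6 + h)*(E - 2*h))
s(-7, a(5, -3))*(42 + 39) = (-2 - 6*1 - 2*(-7)² + 12*(-7) + 1*(-7))*(42 + 39) = (-2 - 6 - 2*49 - 84 - 7)*81 = (-2 - 6 - 98 - 84 - 7)*81 = -197*81 = -15957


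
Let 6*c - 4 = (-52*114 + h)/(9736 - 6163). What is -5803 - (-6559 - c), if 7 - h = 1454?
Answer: 16214045/21438 ≈ 756.32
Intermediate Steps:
h = -1447 (h = 7 - 1*1454 = 7 - 1454 = -1447)
c = 6917/21438 (c = ⅔ + ((-52*114 - 1447)/(9736 - 6163))/6 = ⅔ + ((-5928 - 1447)/3573)/6 = ⅔ + (-7375*1/3573)/6 = ⅔ + (⅙)*(-7375/3573) = ⅔ - 7375/21438 = 6917/21438 ≈ 0.32265)
-5803 - (-6559 - c) = -5803 - (-6559 - 1*6917/21438) = -5803 - (-6559 - 6917/21438) = -5803 - 1*(-140618759/21438) = -5803 + 140618759/21438 = 16214045/21438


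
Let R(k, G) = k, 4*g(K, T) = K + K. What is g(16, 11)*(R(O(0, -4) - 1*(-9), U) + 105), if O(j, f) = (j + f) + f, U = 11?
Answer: 848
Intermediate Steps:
g(K, T) = K/2 (g(K, T) = (K + K)/4 = (2*K)/4 = K/2)
O(j, f) = j + 2*f (O(j, f) = (f + j) + f = j + 2*f)
g(16, 11)*(R(O(0, -4) - 1*(-9), U) + 105) = ((½)*16)*(((0 + 2*(-4)) - 1*(-9)) + 105) = 8*(((0 - 8) + 9) + 105) = 8*((-8 + 9) + 105) = 8*(1 + 105) = 8*106 = 848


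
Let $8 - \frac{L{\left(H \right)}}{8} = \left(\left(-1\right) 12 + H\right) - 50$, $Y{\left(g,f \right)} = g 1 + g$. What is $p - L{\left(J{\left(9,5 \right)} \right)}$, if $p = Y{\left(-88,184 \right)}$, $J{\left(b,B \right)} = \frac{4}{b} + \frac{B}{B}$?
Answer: $- \frac{6520}{9} \approx -724.44$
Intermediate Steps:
$Y{\left(g,f \right)} = 2 g$ ($Y{\left(g,f \right)} = g + g = 2 g$)
$J{\left(b,B \right)} = 1 + \frac{4}{b}$ ($J{\left(b,B \right)} = \frac{4}{b} + 1 = 1 + \frac{4}{b}$)
$p = -176$ ($p = 2 \left(-88\right) = -176$)
$L{\left(H \right)} = 560 - 8 H$ ($L{\left(H \right)} = 64 - 8 \left(\left(\left(-1\right) 12 + H\right) - 50\right) = 64 - 8 \left(\left(-12 + H\right) - 50\right) = 64 - 8 \left(-62 + H\right) = 64 - \left(-496 + 8 H\right) = 560 - 8 H$)
$p - L{\left(J{\left(9,5 \right)} \right)} = -176 - \left(560 - 8 \frac{4 + 9}{9}\right) = -176 - \left(560 - 8 \cdot \frac{1}{9} \cdot 13\right) = -176 - \left(560 - \frac{104}{9}\right) = -176 - \frac{4936}{9} = - \frac{6520}{9}$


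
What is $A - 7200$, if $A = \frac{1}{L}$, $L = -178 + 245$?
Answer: $- \frac{482399}{67} \approx -7200.0$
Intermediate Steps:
$L = 67$
$A = \frac{1}{67} \approx 0.014925$
$A - 7200 = \frac{1}{67} - 7200 = - \frac{482399}{67}$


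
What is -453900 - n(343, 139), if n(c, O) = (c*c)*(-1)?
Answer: -336251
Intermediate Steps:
n(c, O) = -c² (n(c, O) = c²*(-1) = -c²)
-453900 - n(343, 139) = -453900 - (-1)*343² = -453900 - (-1)*117649 = -453900 - 1*(-117649) = -453900 + 117649 = -336251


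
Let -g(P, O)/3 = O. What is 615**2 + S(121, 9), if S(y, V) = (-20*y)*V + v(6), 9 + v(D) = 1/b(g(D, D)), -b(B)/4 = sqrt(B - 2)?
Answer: 356436 + I*sqrt(5)/40 ≈ 3.5644e+5 + 0.055902*I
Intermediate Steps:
g(P, O) = -3*O
b(B) = -4*sqrt(-2 + B) (b(B) = -4*sqrt(B - 2) = -4*sqrt(-2 + B))
v(D) = -9 - 1/(4*sqrt(-2 - 3*D)) (v(D) = -9 + 1/(-4*sqrt(-2 - 3*D)) = -9 - 1/(4*sqrt(-2 - 3*D)))
S(y, V) = -9 - 20*V*y + I*sqrt(5)/40 (S(y, V) = (-20*y)*V + (-9 - 1/(4*sqrt(-2 - 3*6))) = -20*V*y + (-9 - 1/(4*sqrt(-2 - 18))) = -20*V*y + (-9 - (-1)*I*sqrt(5)/40) = -20*V*y + (-9 + I*sqrt(5)/40) = -9 - 20*V*y + I*sqrt(5)/40)
615**2 + S(121, 9) = 615**2 + (-9 - 20*9*121 + I*sqrt(5)/40) = 378225 + (-9 - 21780 + I*sqrt(5)/40) = 378225 + (-21789 + I*sqrt(5)/40) = 356436 + I*sqrt(5)/40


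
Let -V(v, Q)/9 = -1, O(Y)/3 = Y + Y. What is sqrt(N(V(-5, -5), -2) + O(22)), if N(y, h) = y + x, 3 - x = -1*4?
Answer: 2*sqrt(37) ≈ 12.166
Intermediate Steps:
O(Y) = 6*Y (O(Y) = 3*(Y + Y) = 3*(2*Y) = 6*Y)
V(v, Q) = 9 (V(v, Q) = -9*(-1) = 9)
x = 7 (x = 3 - (-1)*4 = 3 - 1*(-4) = 3 + 4 = 7)
N(y, h) = 7 + y (N(y, h) = y + 7 = 7 + y)
sqrt(N(V(-5, -5), -2) + O(22)) = sqrt((7 + 9) + 6*22) = sqrt(16 + 132) = sqrt(148) = 2*sqrt(37)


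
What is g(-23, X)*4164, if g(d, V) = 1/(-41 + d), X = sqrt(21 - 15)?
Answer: -1041/16 ≈ -65.063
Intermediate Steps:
X = sqrt(6) ≈ 2.4495
g(-23, X)*4164 = 4164/(-41 - 23) = 4164/(-64) = -1/64*4164 = -1041/16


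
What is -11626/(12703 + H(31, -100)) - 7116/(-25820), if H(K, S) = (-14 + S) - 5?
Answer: -26329447/40614860 ≈ -0.64827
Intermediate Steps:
H(K, S) = -19 + S
-11626/(12703 + H(31, -100)) - 7116/(-25820) = -11626/(12703 + (-19 - 100)) - 7116/(-25820) = -11626/(12703 - 119) - 7116*(-1/25820) = -11626/12584 + 1779/6455 = -11626*1/12584 + 1779/6455 = -5813/6292 + 1779/6455 = -26329447/40614860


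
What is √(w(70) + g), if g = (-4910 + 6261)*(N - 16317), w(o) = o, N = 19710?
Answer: √4584013 ≈ 2141.0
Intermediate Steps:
g = 4583943 (g = (-4910 + 6261)*(19710 - 16317) = 1351*3393 = 4583943)
√(w(70) + g) = √(70 + 4583943) = √4584013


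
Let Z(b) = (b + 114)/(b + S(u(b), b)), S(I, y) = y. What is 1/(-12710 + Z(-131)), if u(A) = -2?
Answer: -262/3330003 ≈ -7.8679e-5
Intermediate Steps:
Z(b) = (114 + b)/(2*b) (Z(b) = (b + 114)/(b + b) = (114 + b)/((2*b)) = (114 + b)*(1/(2*b)) = (114 + b)/(2*b))
1/(-12710 + Z(-131)) = 1/(-12710 + (1/2)*(114 - 131)/(-131)) = 1/(-12710 + (1/2)*(-1/131)*(-17)) = 1/(-12710 + 17/262) = 1/(-3330003/262) = -262/3330003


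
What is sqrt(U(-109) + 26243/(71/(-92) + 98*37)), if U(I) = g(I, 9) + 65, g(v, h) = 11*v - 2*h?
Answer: 2*I*sqrt(31834732536139)/333521 ≈ 33.834*I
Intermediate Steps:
g(v, h) = -2*h + 11*v
U(I) = 47 + 11*I (U(I) = (-2*9 + 11*I) + 65 = (-18 + 11*I) + 65 = 47 + 11*I)
sqrt(U(-109) + 26243/(71/(-92) + 98*37)) = sqrt((47 + 11*(-109)) + 26243/(71/(-92) + 98*37)) = sqrt((47 - 1199) + 26243/(71*(-1/92) + 3626)) = sqrt(-1152 + 26243/(-71/92 + 3626)) = sqrt(-1152 + 26243/(333521/92)) = sqrt(-1152 + 26243*(92/333521)) = sqrt(-1152 + 2414356/333521) = sqrt(-381801836/333521) = 2*I*sqrt(31834732536139)/333521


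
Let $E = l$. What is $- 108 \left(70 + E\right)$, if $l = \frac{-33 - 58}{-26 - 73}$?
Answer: $- \frac{84252}{11} \approx -7659.3$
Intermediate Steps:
$l = \frac{91}{99}$ ($l = - \frac{91}{-99} = \left(-91\right) \left(- \frac{1}{99}\right) = \frac{91}{99} \approx 0.91919$)
$E = \frac{91}{99} \approx 0.91919$
$- 108 \left(70 + E\right) = - 108 \left(70 + \frac{91}{99}\right) = \left(-108\right) \frac{7021}{99} = - \frac{84252}{11}$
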